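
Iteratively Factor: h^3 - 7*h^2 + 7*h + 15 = (h + 1)*(h^2 - 8*h + 15) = (h - 5)*(h + 1)*(h - 3)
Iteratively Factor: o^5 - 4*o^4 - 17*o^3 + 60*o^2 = (o - 5)*(o^4 + o^3 - 12*o^2) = (o - 5)*(o + 4)*(o^3 - 3*o^2) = (o - 5)*(o - 3)*(o + 4)*(o^2) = o*(o - 5)*(o - 3)*(o + 4)*(o)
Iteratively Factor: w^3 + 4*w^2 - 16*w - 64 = (w + 4)*(w^2 - 16) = (w - 4)*(w + 4)*(w + 4)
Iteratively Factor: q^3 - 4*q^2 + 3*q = (q)*(q^2 - 4*q + 3) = q*(q - 1)*(q - 3)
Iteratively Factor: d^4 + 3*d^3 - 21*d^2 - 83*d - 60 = (d - 5)*(d^3 + 8*d^2 + 19*d + 12) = (d - 5)*(d + 3)*(d^2 + 5*d + 4) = (d - 5)*(d + 3)*(d + 4)*(d + 1)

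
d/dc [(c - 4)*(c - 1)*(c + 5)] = 3*c^2 - 21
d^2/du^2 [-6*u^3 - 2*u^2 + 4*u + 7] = -36*u - 4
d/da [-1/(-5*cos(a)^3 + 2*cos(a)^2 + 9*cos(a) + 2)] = (15*cos(a)^2 - 4*cos(a) - 9)*sin(a)/(-5*cos(a)^3 + 2*cos(a)^2 + 9*cos(a) + 2)^2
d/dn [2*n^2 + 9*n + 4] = 4*n + 9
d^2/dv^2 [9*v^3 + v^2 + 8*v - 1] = 54*v + 2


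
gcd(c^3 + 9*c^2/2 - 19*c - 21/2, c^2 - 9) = c - 3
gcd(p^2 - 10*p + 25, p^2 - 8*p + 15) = p - 5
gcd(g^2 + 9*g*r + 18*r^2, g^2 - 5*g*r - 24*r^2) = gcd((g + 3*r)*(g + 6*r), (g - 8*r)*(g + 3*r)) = g + 3*r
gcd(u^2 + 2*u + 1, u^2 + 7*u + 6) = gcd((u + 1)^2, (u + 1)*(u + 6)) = u + 1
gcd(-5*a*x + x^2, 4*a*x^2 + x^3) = x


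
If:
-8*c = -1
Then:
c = 1/8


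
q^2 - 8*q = q*(q - 8)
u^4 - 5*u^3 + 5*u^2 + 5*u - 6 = (u - 3)*(u - 2)*(u - 1)*(u + 1)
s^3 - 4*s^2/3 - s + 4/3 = (s - 4/3)*(s - 1)*(s + 1)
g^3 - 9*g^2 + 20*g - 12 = (g - 6)*(g - 2)*(g - 1)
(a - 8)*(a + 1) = a^2 - 7*a - 8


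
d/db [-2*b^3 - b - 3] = -6*b^2 - 1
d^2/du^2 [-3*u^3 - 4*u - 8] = -18*u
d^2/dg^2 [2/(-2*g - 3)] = -16/(2*g + 3)^3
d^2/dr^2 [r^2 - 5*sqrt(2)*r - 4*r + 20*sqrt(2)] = 2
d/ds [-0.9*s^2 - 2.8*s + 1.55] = -1.8*s - 2.8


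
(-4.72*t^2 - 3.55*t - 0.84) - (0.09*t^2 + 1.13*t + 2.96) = -4.81*t^2 - 4.68*t - 3.8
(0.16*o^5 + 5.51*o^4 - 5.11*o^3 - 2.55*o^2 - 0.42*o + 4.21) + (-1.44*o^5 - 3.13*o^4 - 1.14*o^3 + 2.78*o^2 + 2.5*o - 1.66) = -1.28*o^5 + 2.38*o^4 - 6.25*o^3 + 0.23*o^2 + 2.08*o + 2.55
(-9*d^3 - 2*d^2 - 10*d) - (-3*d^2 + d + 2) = -9*d^3 + d^2 - 11*d - 2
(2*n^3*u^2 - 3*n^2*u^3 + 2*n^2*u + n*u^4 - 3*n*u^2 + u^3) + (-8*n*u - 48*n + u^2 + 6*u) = 2*n^3*u^2 - 3*n^2*u^3 + 2*n^2*u + n*u^4 - 3*n*u^2 - 8*n*u - 48*n + u^3 + u^2 + 6*u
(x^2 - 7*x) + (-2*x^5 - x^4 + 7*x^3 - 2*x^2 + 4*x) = -2*x^5 - x^4 + 7*x^3 - x^2 - 3*x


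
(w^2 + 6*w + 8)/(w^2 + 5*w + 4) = (w + 2)/(w + 1)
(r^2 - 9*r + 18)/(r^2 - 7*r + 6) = (r - 3)/(r - 1)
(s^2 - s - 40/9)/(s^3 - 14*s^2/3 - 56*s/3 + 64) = (s + 5/3)/(s^2 - 2*s - 24)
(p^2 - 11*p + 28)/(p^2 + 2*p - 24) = (p - 7)/(p + 6)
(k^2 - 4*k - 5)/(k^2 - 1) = (k - 5)/(k - 1)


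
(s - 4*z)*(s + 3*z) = s^2 - s*z - 12*z^2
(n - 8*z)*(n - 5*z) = n^2 - 13*n*z + 40*z^2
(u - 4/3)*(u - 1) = u^2 - 7*u/3 + 4/3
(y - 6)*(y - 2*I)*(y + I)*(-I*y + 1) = -I*y^4 + 6*I*y^3 - 3*I*y^2 + 2*y + 18*I*y - 12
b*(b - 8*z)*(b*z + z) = b^3*z - 8*b^2*z^2 + b^2*z - 8*b*z^2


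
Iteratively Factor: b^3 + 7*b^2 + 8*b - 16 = (b - 1)*(b^2 + 8*b + 16) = (b - 1)*(b + 4)*(b + 4)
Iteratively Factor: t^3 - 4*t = (t)*(t^2 - 4) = t*(t - 2)*(t + 2)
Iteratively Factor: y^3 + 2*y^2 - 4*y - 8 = (y + 2)*(y^2 - 4) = (y + 2)^2*(y - 2)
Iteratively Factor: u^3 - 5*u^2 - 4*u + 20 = (u + 2)*(u^2 - 7*u + 10) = (u - 2)*(u + 2)*(u - 5)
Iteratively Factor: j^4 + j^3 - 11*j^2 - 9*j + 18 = (j + 2)*(j^3 - j^2 - 9*j + 9) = (j + 2)*(j + 3)*(j^2 - 4*j + 3) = (j - 1)*(j + 2)*(j + 3)*(j - 3)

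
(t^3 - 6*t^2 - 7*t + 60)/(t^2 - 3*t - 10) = (t^2 - t - 12)/(t + 2)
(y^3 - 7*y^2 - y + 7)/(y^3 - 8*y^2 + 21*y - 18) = (y^3 - 7*y^2 - y + 7)/(y^3 - 8*y^2 + 21*y - 18)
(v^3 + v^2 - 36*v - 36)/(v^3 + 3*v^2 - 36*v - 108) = (v + 1)/(v + 3)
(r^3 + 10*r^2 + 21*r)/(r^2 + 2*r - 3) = r*(r + 7)/(r - 1)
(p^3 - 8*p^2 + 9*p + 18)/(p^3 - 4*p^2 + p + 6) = (p - 6)/(p - 2)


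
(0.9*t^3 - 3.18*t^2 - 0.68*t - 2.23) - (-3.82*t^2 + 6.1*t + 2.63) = 0.9*t^3 + 0.64*t^2 - 6.78*t - 4.86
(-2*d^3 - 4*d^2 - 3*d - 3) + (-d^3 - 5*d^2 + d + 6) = -3*d^3 - 9*d^2 - 2*d + 3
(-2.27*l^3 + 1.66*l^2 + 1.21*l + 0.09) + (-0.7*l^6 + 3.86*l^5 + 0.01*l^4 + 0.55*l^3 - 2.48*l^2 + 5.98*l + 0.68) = -0.7*l^6 + 3.86*l^5 + 0.01*l^4 - 1.72*l^3 - 0.82*l^2 + 7.19*l + 0.77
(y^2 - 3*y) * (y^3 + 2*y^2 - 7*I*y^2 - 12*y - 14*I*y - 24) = y^5 - y^4 - 7*I*y^4 - 18*y^3 + 7*I*y^3 + 12*y^2 + 42*I*y^2 + 72*y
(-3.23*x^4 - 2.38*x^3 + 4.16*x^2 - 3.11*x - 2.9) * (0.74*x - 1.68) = -2.3902*x^5 + 3.6652*x^4 + 7.0768*x^3 - 9.2902*x^2 + 3.0788*x + 4.872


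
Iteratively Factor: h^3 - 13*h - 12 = (h + 1)*(h^2 - h - 12) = (h + 1)*(h + 3)*(h - 4)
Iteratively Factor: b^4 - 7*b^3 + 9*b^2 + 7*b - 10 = (b - 2)*(b^3 - 5*b^2 - b + 5) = (b - 2)*(b + 1)*(b^2 - 6*b + 5) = (b - 5)*(b - 2)*(b + 1)*(b - 1)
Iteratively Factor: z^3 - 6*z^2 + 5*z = (z - 1)*(z^2 - 5*z) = (z - 5)*(z - 1)*(z)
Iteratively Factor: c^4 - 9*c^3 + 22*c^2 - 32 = (c - 4)*(c^3 - 5*c^2 + 2*c + 8) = (c - 4)*(c - 2)*(c^2 - 3*c - 4) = (c - 4)^2*(c - 2)*(c + 1)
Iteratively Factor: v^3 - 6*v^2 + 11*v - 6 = (v - 3)*(v^2 - 3*v + 2) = (v - 3)*(v - 1)*(v - 2)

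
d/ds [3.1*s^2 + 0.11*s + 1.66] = 6.2*s + 0.11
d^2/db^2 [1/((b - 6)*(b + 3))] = 2*((b - 6)^2 + (b - 6)*(b + 3) + (b + 3)^2)/((b - 6)^3*(b + 3)^3)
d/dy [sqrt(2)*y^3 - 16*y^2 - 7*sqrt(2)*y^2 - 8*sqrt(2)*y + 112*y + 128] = 3*sqrt(2)*y^2 - 32*y - 14*sqrt(2)*y - 8*sqrt(2) + 112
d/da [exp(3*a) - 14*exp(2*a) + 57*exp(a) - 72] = (3*exp(2*a) - 28*exp(a) + 57)*exp(a)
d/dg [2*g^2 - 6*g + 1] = 4*g - 6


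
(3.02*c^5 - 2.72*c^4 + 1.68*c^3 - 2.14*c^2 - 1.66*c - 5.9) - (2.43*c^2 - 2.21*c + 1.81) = 3.02*c^5 - 2.72*c^4 + 1.68*c^3 - 4.57*c^2 + 0.55*c - 7.71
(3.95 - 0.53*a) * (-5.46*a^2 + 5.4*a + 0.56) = 2.8938*a^3 - 24.429*a^2 + 21.0332*a + 2.212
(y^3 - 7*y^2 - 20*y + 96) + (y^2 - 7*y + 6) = y^3 - 6*y^2 - 27*y + 102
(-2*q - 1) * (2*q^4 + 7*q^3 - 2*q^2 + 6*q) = -4*q^5 - 16*q^4 - 3*q^3 - 10*q^2 - 6*q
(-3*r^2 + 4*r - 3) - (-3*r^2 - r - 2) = 5*r - 1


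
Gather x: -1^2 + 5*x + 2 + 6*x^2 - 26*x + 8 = 6*x^2 - 21*x + 9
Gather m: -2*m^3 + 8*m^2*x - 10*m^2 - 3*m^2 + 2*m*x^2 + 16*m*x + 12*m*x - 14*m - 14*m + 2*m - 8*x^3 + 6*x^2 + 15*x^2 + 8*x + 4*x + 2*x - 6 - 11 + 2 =-2*m^3 + m^2*(8*x - 13) + m*(2*x^2 + 28*x - 26) - 8*x^3 + 21*x^2 + 14*x - 15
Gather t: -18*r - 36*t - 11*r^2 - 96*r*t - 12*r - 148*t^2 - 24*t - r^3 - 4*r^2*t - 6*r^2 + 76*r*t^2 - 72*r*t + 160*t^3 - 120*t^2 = -r^3 - 17*r^2 - 30*r + 160*t^3 + t^2*(76*r - 268) + t*(-4*r^2 - 168*r - 60)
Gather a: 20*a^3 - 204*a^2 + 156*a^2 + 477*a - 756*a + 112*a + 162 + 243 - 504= 20*a^3 - 48*a^2 - 167*a - 99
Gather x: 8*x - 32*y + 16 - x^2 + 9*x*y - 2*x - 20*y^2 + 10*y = -x^2 + x*(9*y + 6) - 20*y^2 - 22*y + 16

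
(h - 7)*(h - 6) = h^2 - 13*h + 42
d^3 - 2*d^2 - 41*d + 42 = (d - 7)*(d - 1)*(d + 6)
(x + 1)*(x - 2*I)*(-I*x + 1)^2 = -x^4 - x^3 - 3*x^2 - 3*x - 2*I*x - 2*I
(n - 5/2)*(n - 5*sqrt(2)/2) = n^2 - 5*sqrt(2)*n/2 - 5*n/2 + 25*sqrt(2)/4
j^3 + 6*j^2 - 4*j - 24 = (j - 2)*(j + 2)*(j + 6)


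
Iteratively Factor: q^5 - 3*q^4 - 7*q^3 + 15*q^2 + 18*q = (q + 1)*(q^4 - 4*q^3 - 3*q^2 + 18*q) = q*(q + 1)*(q^3 - 4*q^2 - 3*q + 18) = q*(q - 3)*(q + 1)*(q^2 - q - 6) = q*(q - 3)^2*(q + 1)*(q + 2)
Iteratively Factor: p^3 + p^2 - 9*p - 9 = (p - 3)*(p^2 + 4*p + 3) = (p - 3)*(p + 1)*(p + 3)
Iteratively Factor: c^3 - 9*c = (c + 3)*(c^2 - 3*c) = c*(c + 3)*(c - 3)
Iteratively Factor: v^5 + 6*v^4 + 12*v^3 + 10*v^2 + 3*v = (v + 1)*(v^4 + 5*v^3 + 7*v^2 + 3*v) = v*(v + 1)*(v^3 + 5*v^2 + 7*v + 3) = v*(v + 1)*(v + 3)*(v^2 + 2*v + 1) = v*(v + 1)^2*(v + 3)*(v + 1)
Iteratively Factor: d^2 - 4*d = (d - 4)*(d)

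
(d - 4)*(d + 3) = d^2 - d - 12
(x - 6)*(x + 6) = x^2 - 36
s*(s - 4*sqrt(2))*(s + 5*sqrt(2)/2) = s^3 - 3*sqrt(2)*s^2/2 - 20*s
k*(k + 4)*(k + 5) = k^3 + 9*k^2 + 20*k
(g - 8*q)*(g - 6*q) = g^2 - 14*g*q + 48*q^2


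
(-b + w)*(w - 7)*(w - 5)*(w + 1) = -b*w^3 + 11*b*w^2 - 23*b*w - 35*b + w^4 - 11*w^3 + 23*w^2 + 35*w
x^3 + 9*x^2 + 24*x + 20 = (x + 2)^2*(x + 5)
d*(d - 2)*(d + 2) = d^3 - 4*d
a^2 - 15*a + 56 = (a - 8)*(a - 7)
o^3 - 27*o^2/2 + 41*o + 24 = (o - 8)*(o - 6)*(o + 1/2)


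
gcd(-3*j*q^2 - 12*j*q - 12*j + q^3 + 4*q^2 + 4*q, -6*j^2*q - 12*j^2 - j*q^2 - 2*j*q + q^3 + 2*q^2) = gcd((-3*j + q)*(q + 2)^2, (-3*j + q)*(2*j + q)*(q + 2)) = -3*j*q - 6*j + q^2 + 2*q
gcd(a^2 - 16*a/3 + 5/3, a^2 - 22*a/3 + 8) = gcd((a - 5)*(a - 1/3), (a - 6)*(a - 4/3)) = 1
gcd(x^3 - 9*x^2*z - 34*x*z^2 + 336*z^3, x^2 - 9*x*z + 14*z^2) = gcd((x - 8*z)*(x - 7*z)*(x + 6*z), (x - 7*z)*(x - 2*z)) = x - 7*z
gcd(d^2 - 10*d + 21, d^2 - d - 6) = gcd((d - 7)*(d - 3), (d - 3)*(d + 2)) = d - 3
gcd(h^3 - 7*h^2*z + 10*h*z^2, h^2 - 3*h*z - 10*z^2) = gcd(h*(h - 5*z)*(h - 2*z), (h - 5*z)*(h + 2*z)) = -h + 5*z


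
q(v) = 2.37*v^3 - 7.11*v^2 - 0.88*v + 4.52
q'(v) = 7.11*v^2 - 14.22*v - 0.88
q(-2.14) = -49.38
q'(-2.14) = 62.11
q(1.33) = -3.65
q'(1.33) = -7.22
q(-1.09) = -6.04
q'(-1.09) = 23.07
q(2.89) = -0.20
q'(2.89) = 17.41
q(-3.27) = -151.50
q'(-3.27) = 121.65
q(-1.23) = -9.56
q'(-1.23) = 27.37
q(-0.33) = 3.95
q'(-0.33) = 4.59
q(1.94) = -6.64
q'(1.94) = -1.71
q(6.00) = 255.20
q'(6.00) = 169.76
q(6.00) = 255.20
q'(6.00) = 169.76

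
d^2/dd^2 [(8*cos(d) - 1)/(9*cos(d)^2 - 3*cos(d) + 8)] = 2*(5832*(1 - cos(2*d))^2*cos(d) - 108*(1 - cos(2*d))^2 - 181*cos(d) + 1482*cos(2*d) + 513*cos(3*d) - 1296*cos(5*d) - 126)/(6*cos(d) - 9*cos(2*d) - 25)^3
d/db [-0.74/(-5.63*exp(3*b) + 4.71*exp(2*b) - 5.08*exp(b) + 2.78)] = (-12.4986*exp(2*b) + 6.9708*exp(b) - 3.7592)*exp(b)/(5.63*exp(3*b) - 4.71*exp(2*b) + 5.08*exp(b) - 2.78)^2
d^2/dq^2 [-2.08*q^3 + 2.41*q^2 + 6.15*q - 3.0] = 4.82 - 12.48*q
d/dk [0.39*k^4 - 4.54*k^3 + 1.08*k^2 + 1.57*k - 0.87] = 1.56*k^3 - 13.62*k^2 + 2.16*k + 1.57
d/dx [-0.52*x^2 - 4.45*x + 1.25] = -1.04*x - 4.45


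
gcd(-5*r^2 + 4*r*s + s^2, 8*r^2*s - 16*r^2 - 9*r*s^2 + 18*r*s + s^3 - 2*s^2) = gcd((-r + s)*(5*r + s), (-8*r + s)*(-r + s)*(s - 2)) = r - s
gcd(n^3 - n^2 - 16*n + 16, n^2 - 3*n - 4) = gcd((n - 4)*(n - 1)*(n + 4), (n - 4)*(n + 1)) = n - 4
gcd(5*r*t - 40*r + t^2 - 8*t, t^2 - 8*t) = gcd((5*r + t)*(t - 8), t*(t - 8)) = t - 8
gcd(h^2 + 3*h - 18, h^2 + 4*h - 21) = h - 3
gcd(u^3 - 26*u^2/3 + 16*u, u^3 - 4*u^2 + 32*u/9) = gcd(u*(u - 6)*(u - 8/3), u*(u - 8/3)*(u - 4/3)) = u^2 - 8*u/3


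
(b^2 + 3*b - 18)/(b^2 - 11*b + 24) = (b + 6)/(b - 8)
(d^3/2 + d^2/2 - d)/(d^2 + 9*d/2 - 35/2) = d*(d^2 + d - 2)/(2*d^2 + 9*d - 35)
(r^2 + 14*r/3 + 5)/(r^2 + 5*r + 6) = (r + 5/3)/(r + 2)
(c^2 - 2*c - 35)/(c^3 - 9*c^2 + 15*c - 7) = (c + 5)/(c^2 - 2*c + 1)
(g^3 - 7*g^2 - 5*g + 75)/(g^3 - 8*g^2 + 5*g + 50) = (g + 3)/(g + 2)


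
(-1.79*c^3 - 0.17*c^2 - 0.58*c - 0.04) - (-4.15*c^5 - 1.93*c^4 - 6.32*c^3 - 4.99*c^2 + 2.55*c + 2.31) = 4.15*c^5 + 1.93*c^4 + 4.53*c^3 + 4.82*c^2 - 3.13*c - 2.35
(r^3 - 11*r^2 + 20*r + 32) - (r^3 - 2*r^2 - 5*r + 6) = -9*r^2 + 25*r + 26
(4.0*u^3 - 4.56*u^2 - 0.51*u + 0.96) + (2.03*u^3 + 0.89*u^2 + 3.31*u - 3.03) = 6.03*u^3 - 3.67*u^2 + 2.8*u - 2.07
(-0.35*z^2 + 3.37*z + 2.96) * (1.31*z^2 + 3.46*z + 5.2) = -0.4585*z^4 + 3.2037*z^3 + 13.7178*z^2 + 27.7656*z + 15.392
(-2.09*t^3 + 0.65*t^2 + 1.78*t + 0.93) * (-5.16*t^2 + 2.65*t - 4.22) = 10.7844*t^5 - 8.8925*t^4 + 1.3575*t^3 - 2.8248*t^2 - 5.0471*t - 3.9246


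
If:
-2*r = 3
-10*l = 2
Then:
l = -1/5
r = -3/2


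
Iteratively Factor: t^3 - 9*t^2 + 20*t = (t)*(t^2 - 9*t + 20) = t*(t - 5)*(t - 4)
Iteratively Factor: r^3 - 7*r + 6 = (r - 1)*(r^2 + r - 6) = (r - 1)*(r + 3)*(r - 2)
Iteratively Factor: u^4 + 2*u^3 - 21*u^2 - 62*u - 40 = (u + 2)*(u^3 - 21*u - 20) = (u - 5)*(u + 2)*(u^2 + 5*u + 4) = (u - 5)*(u + 1)*(u + 2)*(u + 4)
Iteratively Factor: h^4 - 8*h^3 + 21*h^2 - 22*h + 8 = (h - 1)*(h^3 - 7*h^2 + 14*h - 8) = (h - 4)*(h - 1)*(h^2 - 3*h + 2) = (h - 4)*(h - 2)*(h - 1)*(h - 1)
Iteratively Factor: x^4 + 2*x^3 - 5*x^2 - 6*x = (x - 2)*(x^3 + 4*x^2 + 3*x) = x*(x - 2)*(x^2 + 4*x + 3) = x*(x - 2)*(x + 1)*(x + 3)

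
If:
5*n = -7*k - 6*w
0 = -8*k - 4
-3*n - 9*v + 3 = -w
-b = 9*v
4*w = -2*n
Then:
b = 25/8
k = -1/2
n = 7/4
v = -25/72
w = -7/8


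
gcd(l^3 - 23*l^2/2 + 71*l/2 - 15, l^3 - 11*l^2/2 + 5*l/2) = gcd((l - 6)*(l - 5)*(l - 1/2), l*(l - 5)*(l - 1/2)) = l^2 - 11*l/2 + 5/2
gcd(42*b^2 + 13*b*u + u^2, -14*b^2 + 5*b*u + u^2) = 7*b + u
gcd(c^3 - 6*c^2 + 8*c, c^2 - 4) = c - 2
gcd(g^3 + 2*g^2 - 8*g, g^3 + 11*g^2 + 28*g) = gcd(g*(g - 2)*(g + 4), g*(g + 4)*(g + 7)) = g^2 + 4*g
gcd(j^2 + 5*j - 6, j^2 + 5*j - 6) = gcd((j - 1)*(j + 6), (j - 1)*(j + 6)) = j^2 + 5*j - 6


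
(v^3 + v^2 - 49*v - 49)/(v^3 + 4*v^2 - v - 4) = (v^2 - 49)/(v^2 + 3*v - 4)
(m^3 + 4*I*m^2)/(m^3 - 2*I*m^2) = (m + 4*I)/(m - 2*I)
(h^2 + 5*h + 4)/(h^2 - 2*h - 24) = (h + 1)/(h - 6)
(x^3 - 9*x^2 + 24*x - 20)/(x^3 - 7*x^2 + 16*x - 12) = (x - 5)/(x - 3)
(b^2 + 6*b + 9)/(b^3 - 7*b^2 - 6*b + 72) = (b + 3)/(b^2 - 10*b + 24)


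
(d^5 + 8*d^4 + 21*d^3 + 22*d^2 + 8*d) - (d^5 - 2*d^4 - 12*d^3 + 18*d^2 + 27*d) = 10*d^4 + 33*d^3 + 4*d^2 - 19*d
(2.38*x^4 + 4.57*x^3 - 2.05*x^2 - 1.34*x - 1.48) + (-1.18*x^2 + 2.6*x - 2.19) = 2.38*x^4 + 4.57*x^3 - 3.23*x^2 + 1.26*x - 3.67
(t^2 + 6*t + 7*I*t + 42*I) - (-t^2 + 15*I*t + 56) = 2*t^2 + 6*t - 8*I*t - 56 + 42*I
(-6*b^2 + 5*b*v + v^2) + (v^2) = -6*b^2 + 5*b*v + 2*v^2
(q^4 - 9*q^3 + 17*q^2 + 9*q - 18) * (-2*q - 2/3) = -2*q^5 + 52*q^4/3 - 28*q^3 - 88*q^2/3 + 30*q + 12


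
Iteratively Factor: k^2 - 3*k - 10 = (k - 5)*(k + 2)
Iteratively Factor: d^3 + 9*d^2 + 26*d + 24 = (d + 2)*(d^2 + 7*d + 12) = (d + 2)*(d + 4)*(d + 3)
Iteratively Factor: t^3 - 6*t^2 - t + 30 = (t + 2)*(t^2 - 8*t + 15) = (t - 5)*(t + 2)*(t - 3)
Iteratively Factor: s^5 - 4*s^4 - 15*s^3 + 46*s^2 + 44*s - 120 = (s - 2)*(s^4 - 2*s^3 - 19*s^2 + 8*s + 60) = (s - 5)*(s - 2)*(s^3 + 3*s^2 - 4*s - 12) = (s - 5)*(s - 2)*(s + 2)*(s^2 + s - 6) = (s - 5)*(s - 2)^2*(s + 2)*(s + 3)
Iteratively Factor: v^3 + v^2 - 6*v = (v)*(v^2 + v - 6) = v*(v + 3)*(v - 2)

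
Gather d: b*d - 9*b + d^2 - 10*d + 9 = -9*b + d^2 + d*(b - 10) + 9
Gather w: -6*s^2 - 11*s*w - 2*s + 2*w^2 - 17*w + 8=-6*s^2 - 2*s + 2*w^2 + w*(-11*s - 17) + 8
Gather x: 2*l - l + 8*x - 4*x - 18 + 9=l + 4*x - 9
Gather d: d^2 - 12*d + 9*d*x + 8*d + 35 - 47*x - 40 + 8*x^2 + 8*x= d^2 + d*(9*x - 4) + 8*x^2 - 39*x - 5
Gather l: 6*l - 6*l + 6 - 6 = 0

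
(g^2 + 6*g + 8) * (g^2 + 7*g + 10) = g^4 + 13*g^3 + 60*g^2 + 116*g + 80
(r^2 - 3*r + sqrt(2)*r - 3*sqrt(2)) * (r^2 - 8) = r^4 - 3*r^3 + sqrt(2)*r^3 - 8*r^2 - 3*sqrt(2)*r^2 - 8*sqrt(2)*r + 24*r + 24*sqrt(2)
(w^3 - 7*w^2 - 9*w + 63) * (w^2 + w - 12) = w^5 - 6*w^4 - 28*w^3 + 138*w^2 + 171*w - 756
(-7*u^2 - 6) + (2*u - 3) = -7*u^2 + 2*u - 9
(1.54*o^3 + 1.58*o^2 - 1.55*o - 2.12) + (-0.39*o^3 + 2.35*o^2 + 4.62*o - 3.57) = 1.15*o^3 + 3.93*o^2 + 3.07*o - 5.69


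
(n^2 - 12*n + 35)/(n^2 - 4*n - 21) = (n - 5)/(n + 3)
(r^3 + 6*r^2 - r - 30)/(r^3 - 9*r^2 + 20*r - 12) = (r^2 + 8*r + 15)/(r^2 - 7*r + 6)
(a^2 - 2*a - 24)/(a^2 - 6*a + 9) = (a^2 - 2*a - 24)/(a^2 - 6*a + 9)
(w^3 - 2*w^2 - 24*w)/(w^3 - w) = (w^2 - 2*w - 24)/(w^2 - 1)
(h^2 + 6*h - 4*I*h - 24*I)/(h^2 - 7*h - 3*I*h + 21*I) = (h^2 + h*(6 - 4*I) - 24*I)/(h^2 + h*(-7 - 3*I) + 21*I)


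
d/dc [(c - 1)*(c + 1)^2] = (c + 1)*(3*c - 1)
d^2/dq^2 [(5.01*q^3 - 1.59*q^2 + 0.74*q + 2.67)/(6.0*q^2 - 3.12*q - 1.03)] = (-2.27373675443232e-13*q^5 + 2.27373675443232e-13*q^4 + 153.212688*q^3 + 614.363616*q^2 - 240.564546*q + 76.853106)/(216.0*q^6 - 336.96*q^5 + 63.9792*q^4 + 85.318272*q^3 - 10.983096*q^2 - 9.930024*q - 1.092727)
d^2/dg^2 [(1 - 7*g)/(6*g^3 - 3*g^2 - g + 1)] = 2*(-(7*g - 1)*(-18*g^2 + 6*g + 1)^2 + (126*g^2 - 42*g + 3*(6*g - 1)*(7*g - 1) - 7)*(6*g^3 - 3*g^2 - g + 1))/(6*g^3 - 3*g^2 - g + 1)^3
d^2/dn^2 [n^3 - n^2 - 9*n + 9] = 6*n - 2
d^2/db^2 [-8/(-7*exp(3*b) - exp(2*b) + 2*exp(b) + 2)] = 8*((-63*exp(2*b) - 4*exp(b) + 2)*(7*exp(3*b) + exp(2*b) - 2*exp(b) - 2) + 2*(21*exp(2*b) + 2*exp(b) - 2)^2*exp(b))*exp(b)/(7*exp(3*b) + exp(2*b) - 2*exp(b) - 2)^3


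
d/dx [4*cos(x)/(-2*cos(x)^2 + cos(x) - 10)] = 8*(sin(x)^2 + 4)*sin(x)/(cos(x) - cos(2*x) - 11)^2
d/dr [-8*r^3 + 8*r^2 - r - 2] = -24*r^2 + 16*r - 1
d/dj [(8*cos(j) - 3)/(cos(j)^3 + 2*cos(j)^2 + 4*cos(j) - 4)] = 16*(-7*sin(j)^2 + 4*cos(3*j) + 27)*sin(j)/(-8*sin(j)^2 + 19*cos(j) + cos(3*j) - 8)^2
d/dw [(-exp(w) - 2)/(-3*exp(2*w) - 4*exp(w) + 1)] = (-2*(exp(w) + 2)*(3*exp(w) + 2) + 3*exp(2*w) + 4*exp(w) - 1)*exp(w)/(3*exp(2*w) + 4*exp(w) - 1)^2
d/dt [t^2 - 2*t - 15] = 2*t - 2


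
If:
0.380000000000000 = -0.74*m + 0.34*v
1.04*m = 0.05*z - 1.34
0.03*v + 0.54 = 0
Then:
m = -8.78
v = -18.00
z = -155.90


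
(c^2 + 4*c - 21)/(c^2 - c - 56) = (c - 3)/(c - 8)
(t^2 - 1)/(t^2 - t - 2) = (t - 1)/(t - 2)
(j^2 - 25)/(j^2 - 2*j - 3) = (25 - j^2)/(-j^2 + 2*j + 3)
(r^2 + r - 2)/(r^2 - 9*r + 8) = (r + 2)/(r - 8)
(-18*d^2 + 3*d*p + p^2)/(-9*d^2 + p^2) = (6*d + p)/(3*d + p)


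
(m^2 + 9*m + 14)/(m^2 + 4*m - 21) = (m + 2)/(m - 3)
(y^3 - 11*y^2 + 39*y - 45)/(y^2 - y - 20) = (y^2 - 6*y + 9)/(y + 4)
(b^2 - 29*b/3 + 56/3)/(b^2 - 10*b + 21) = (b - 8/3)/(b - 3)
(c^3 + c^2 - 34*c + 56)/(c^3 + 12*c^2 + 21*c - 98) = (c - 4)/(c + 7)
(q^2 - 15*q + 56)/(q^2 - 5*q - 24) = (q - 7)/(q + 3)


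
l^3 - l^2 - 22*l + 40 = (l - 4)*(l - 2)*(l + 5)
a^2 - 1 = (a - 1)*(a + 1)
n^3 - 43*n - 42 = (n - 7)*(n + 1)*(n + 6)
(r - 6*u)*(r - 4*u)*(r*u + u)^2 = r^4*u^2 - 10*r^3*u^3 + 2*r^3*u^2 + 24*r^2*u^4 - 20*r^2*u^3 + r^2*u^2 + 48*r*u^4 - 10*r*u^3 + 24*u^4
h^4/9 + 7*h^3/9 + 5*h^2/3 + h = h*(h/3 + 1/3)*(h/3 + 1)*(h + 3)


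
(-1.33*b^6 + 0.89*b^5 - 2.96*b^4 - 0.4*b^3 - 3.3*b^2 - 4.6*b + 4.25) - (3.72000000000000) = -1.33*b^6 + 0.89*b^5 - 2.96*b^4 - 0.4*b^3 - 3.3*b^2 - 4.6*b + 0.53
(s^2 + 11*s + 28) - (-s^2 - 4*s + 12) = 2*s^2 + 15*s + 16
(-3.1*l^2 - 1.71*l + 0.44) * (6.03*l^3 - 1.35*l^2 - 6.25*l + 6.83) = -18.693*l^5 - 6.1263*l^4 + 24.3367*l^3 - 11.0795*l^2 - 14.4293*l + 3.0052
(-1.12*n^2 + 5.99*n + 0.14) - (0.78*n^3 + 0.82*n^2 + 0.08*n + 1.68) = -0.78*n^3 - 1.94*n^2 + 5.91*n - 1.54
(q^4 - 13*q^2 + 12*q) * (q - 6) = q^5 - 6*q^4 - 13*q^3 + 90*q^2 - 72*q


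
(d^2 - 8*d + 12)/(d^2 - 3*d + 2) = (d - 6)/(d - 1)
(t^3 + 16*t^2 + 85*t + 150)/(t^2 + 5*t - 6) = (t^2 + 10*t + 25)/(t - 1)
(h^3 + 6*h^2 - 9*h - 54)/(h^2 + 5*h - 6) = (h^2 - 9)/(h - 1)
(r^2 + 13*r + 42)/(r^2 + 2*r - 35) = (r + 6)/(r - 5)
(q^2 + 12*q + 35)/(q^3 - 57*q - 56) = (q + 5)/(q^2 - 7*q - 8)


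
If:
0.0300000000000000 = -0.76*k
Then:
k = -0.04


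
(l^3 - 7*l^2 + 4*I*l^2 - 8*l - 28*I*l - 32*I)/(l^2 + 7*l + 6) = (l^2 + 4*l*(-2 + I) - 32*I)/(l + 6)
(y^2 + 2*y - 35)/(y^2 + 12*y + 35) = (y - 5)/(y + 5)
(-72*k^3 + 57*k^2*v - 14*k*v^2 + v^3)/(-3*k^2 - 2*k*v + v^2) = (24*k^2 - 11*k*v + v^2)/(k + v)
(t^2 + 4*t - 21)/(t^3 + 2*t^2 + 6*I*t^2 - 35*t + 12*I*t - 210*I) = (t - 3)/(t^2 + t*(-5 + 6*I) - 30*I)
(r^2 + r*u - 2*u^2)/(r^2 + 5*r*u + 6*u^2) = (r - u)/(r + 3*u)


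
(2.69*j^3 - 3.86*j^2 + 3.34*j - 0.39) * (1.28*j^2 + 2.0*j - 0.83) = 3.4432*j^5 + 0.4392*j^4 - 5.6775*j^3 + 9.3846*j^2 - 3.5522*j + 0.3237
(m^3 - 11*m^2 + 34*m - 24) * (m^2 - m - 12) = m^5 - 12*m^4 + 33*m^3 + 74*m^2 - 384*m + 288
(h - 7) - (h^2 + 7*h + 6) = -h^2 - 6*h - 13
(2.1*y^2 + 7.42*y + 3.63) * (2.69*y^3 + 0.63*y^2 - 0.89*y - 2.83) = 5.649*y^5 + 21.2828*y^4 + 12.5703*y^3 - 10.2599*y^2 - 24.2293*y - 10.2729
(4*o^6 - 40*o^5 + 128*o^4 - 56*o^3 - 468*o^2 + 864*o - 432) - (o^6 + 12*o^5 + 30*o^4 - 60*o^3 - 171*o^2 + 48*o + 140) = 3*o^6 - 52*o^5 + 98*o^4 + 4*o^3 - 297*o^2 + 816*o - 572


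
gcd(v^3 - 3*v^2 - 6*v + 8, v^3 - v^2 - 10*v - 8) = v^2 - 2*v - 8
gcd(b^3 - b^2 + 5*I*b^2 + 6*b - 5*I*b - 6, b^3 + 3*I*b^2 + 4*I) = b - I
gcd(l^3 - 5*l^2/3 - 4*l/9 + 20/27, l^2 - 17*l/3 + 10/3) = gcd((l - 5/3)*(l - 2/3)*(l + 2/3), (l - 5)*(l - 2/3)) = l - 2/3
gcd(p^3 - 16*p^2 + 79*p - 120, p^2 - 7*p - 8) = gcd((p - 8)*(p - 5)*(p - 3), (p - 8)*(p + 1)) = p - 8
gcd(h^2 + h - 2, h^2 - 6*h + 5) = h - 1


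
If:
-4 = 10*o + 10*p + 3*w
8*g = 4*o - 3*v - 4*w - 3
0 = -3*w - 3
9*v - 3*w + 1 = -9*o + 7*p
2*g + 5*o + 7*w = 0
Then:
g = 469/352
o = 763/880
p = -851/880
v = -227/110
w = -1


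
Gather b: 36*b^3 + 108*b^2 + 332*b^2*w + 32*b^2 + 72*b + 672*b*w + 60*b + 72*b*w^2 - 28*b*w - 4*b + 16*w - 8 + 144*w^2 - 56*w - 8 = 36*b^3 + b^2*(332*w + 140) + b*(72*w^2 + 644*w + 128) + 144*w^2 - 40*w - 16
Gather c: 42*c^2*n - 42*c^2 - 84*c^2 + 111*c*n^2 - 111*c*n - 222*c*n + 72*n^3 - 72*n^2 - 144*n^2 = c^2*(42*n - 126) + c*(111*n^2 - 333*n) + 72*n^3 - 216*n^2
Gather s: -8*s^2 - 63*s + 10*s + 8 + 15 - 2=-8*s^2 - 53*s + 21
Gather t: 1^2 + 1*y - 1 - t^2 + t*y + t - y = -t^2 + t*(y + 1)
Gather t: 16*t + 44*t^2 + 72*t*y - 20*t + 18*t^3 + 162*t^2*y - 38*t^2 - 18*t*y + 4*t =18*t^3 + t^2*(162*y + 6) + 54*t*y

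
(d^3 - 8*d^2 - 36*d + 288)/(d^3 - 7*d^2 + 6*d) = (d^2 - 2*d - 48)/(d*(d - 1))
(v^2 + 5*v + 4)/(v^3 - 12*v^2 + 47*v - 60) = (v^2 + 5*v + 4)/(v^3 - 12*v^2 + 47*v - 60)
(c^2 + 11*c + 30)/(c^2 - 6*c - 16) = (c^2 + 11*c + 30)/(c^2 - 6*c - 16)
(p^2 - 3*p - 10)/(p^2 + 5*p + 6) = (p - 5)/(p + 3)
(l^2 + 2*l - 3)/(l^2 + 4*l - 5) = (l + 3)/(l + 5)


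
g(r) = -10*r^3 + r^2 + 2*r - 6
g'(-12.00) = -4342.00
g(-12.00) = 17394.00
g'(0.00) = 2.00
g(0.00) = -6.00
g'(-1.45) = -63.98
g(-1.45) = 23.69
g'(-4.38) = -582.29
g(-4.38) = 844.70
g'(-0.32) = -1.71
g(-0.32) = -6.21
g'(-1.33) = -53.73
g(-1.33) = 16.64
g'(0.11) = 1.86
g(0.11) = -5.78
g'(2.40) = -166.00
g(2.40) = -133.68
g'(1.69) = -80.30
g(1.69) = -48.03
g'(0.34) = -0.79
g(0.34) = -5.60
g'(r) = -30*r^2 + 2*r + 2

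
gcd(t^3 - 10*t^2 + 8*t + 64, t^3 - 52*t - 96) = t^2 - 6*t - 16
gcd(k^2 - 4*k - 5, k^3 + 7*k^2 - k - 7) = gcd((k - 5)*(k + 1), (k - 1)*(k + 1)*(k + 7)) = k + 1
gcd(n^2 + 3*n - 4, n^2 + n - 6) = 1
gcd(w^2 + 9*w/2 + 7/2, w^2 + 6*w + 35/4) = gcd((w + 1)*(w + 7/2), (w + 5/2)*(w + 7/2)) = w + 7/2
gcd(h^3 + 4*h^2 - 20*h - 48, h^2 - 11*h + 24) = 1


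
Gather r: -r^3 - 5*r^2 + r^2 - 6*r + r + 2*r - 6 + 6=-r^3 - 4*r^2 - 3*r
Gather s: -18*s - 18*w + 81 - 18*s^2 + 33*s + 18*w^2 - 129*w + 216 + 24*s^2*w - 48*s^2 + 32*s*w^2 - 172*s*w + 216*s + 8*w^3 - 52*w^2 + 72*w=s^2*(24*w - 66) + s*(32*w^2 - 172*w + 231) + 8*w^3 - 34*w^2 - 75*w + 297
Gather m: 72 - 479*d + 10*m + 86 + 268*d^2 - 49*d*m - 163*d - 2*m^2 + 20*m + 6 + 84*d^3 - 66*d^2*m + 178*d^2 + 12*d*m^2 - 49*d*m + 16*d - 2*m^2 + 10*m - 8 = 84*d^3 + 446*d^2 - 626*d + m^2*(12*d - 4) + m*(-66*d^2 - 98*d + 40) + 156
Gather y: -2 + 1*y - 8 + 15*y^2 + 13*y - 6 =15*y^2 + 14*y - 16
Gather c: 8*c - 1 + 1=8*c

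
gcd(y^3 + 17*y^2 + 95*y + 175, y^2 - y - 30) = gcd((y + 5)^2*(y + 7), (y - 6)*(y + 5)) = y + 5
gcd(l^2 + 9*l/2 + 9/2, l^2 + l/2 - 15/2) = l + 3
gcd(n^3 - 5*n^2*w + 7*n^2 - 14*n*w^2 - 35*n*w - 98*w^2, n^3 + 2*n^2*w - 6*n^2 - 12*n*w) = n + 2*w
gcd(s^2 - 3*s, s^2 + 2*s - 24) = 1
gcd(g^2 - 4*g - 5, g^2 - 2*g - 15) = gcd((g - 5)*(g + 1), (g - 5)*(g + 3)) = g - 5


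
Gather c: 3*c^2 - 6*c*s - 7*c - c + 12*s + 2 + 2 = 3*c^2 + c*(-6*s - 8) + 12*s + 4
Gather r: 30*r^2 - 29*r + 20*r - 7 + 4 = 30*r^2 - 9*r - 3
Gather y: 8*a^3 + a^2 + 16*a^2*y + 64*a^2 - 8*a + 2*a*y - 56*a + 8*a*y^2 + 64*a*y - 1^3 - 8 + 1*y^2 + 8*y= 8*a^3 + 65*a^2 - 64*a + y^2*(8*a + 1) + y*(16*a^2 + 66*a + 8) - 9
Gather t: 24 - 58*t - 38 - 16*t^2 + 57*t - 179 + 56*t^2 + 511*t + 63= 40*t^2 + 510*t - 130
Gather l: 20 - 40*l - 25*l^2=-25*l^2 - 40*l + 20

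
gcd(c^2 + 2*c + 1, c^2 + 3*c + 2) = c + 1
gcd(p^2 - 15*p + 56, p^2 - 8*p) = p - 8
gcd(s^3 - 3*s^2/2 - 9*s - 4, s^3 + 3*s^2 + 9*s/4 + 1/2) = s^2 + 5*s/2 + 1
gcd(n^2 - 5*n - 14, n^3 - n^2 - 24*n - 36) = n + 2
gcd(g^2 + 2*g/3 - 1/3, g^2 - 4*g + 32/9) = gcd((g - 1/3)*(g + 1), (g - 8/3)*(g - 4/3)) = 1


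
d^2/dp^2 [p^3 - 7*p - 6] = 6*p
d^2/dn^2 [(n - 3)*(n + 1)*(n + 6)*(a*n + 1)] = 12*a*n^2 + 24*a*n - 30*a + 6*n + 8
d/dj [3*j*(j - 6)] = 6*j - 18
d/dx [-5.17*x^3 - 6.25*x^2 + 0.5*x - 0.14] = -15.51*x^2 - 12.5*x + 0.5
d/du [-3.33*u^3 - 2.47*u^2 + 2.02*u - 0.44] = -9.99*u^2 - 4.94*u + 2.02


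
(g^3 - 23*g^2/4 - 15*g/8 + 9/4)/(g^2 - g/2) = g - 21/4 - 9/(2*g)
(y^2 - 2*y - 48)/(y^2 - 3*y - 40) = (y + 6)/(y + 5)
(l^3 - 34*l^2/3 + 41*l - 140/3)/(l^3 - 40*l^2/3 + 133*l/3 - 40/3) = (3*l^2 - 19*l + 28)/(3*l^2 - 25*l + 8)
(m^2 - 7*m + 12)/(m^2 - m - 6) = (m - 4)/(m + 2)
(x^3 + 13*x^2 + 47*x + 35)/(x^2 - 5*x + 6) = (x^3 + 13*x^2 + 47*x + 35)/(x^2 - 5*x + 6)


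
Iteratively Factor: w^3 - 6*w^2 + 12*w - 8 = (w - 2)*(w^2 - 4*w + 4) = (w - 2)^2*(w - 2)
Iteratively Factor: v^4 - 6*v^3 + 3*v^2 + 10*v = (v)*(v^3 - 6*v^2 + 3*v + 10) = v*(v - 5)*(v^2 - v - 2) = v*(v - 5)*(v + 1)*(v - 2)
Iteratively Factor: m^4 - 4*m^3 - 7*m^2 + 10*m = (m - 5)*(m^3 + m^2 - 2*m) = (m - 5)*(m - 1)*(m^2 + 2*m) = m*(m - 5)*(m - 1)*(m + 2)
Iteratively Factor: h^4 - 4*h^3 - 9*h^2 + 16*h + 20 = (h - 2)*(h^3 - 2*h^2 - 13*h - 10) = (h - 5)*(h - 2)*(h^2 + 3*h + 2) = (h - 5)*(h - 2)*(h + 2)*(h + 1)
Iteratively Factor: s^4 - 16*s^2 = (s)*(s^3 - 16*s) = s*(s + 4)*(s^2 - 4*s) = s*(s - 4)*(s + 4)*(s)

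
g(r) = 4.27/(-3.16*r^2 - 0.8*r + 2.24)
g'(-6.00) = -0.01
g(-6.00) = -0.04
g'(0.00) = 0.68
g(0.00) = 1.91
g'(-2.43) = -0.30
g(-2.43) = -0.29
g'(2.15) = 0.31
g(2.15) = -0.30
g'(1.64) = 0.83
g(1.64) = -0.56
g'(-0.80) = -24.71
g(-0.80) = 4.98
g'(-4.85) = -0.03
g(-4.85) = -0.06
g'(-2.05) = -0.59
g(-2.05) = -0.45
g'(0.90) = 25.63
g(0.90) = -4.11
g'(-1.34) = -5.87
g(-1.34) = -1.81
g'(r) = 4.27*(6.32*r + 0.8)/(-3.16*r^2 - 0.8*r + 2.24)^2 = (26.9864*r + 3.416)/(3.16*r^2 + 0.8*r - 2.24)^2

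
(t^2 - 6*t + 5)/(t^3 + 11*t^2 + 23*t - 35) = (t - 5)/(t^2 + 12*t + 35)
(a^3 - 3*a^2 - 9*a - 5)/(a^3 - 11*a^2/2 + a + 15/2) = 2*(a + 1)/(2*a - 3)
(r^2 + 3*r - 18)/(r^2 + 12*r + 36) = (r - 3)/(r + 6)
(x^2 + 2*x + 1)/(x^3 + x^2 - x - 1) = 1/(x - 1)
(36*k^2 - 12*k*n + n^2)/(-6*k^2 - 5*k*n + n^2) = (-6*k + n)/(k + n)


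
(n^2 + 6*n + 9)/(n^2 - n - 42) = (n^2 + 6*n + 9)/(n^2 - n - 42)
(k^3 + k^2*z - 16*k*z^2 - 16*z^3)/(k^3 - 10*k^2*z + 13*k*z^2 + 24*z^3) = (k^2 - 16*z^2)/(k^2 - 11*k*z + 24*z^2)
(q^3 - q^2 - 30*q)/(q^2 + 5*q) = q - 6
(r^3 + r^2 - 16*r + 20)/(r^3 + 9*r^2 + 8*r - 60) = (r - 2)/(r + 6)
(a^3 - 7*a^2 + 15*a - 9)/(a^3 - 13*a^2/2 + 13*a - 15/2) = 2*(a - 3)/(2*a - 5)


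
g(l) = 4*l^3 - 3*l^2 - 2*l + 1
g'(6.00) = 394.00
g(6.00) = 745.00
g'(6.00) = 394.00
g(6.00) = 745.00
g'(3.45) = 120.13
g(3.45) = 122.65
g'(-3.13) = 134.34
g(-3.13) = -144.79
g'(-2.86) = 113.32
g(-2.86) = -111.39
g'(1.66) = 21.11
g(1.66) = 7.71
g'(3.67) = 137.61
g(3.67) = 150.98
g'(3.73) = 142.57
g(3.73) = 159.38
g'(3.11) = 95.41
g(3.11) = 86.08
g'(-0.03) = -1.81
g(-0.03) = 1.06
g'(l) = 12*l^2 - 6*l - 2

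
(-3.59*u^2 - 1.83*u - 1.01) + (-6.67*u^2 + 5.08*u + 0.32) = -10.26*u^2 + 3.25*u - 0.69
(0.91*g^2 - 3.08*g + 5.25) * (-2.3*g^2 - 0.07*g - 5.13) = -2.093*g^4 + 7.0203*g^3 - 16.5277*g^2 + 15.4329*g - 26.9325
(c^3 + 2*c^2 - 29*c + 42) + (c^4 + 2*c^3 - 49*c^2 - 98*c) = c^4 + 3*c^3 - 47*c^2 - 127*c + 42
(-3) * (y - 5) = 15 - 3*y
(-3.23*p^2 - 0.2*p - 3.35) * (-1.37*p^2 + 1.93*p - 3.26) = 4.4251*p^4 - 5.9599*p^3 + 14.7333*p^2 - 5.8135*p + 10.921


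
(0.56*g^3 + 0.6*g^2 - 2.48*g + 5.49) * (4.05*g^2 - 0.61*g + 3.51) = 2.268*g^5 + 2.0884*g^4 - 8.4444*g^3 + 25.8533*g^2 - 12.0537*g + 19.2699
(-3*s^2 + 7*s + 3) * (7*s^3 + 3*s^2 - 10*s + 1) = -21*s^5 + 40*s^4 + 72*s^3 - 64*s^2 - 23*s + 3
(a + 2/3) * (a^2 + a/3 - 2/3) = a^3 + a^2 - 4*a/9 - 4/9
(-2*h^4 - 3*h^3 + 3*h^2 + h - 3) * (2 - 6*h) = 12*h^5 + 14*h^4 - 24*h^3 + 20*h - 6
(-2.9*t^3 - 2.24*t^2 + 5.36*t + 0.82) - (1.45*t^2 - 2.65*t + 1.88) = -2.9*t^3 - 3.69*t^2 + 8.01*t - 1.06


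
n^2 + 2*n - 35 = (n - 5)*(n + 7)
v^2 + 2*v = v*(v + 2)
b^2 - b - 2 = (b - 2)*(b + 1)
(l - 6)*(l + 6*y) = l^2 + 6*l*y - 6*l - 36*y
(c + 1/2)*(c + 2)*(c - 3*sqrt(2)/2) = c^3 - 3*sqrt(2)*c^2/2 + 5*c^2/2 - 15*sqrt(2)*c/4 + c - 3*sqrt(2)/2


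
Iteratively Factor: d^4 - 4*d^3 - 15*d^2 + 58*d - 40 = (d - 2)*(d^3 - 2*d^2 - 19*d + 20) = (d - 2)*(d - 1)*(d^2 - d - 20) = (d - 2)*(d - 1)*(d + 4)*(d - 5)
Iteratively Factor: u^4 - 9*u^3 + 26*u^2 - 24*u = (u - 4)*(u^3 - 5*u^2 + 6*u) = u*(u - 4)*(u^2 - 5*u + 6) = u*(u - 4)*(u - 2)*(u - 3)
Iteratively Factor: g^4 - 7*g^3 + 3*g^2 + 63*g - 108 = (g - 3)*(g^3 - 4*g^2 - 9*g + 36) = (g - 4)*(g - 3)*(g^2 - 9) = (g - 4)*(g - 3)*(g + 3)*(g - 3)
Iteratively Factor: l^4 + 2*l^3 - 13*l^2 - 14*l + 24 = (l - 3)*(l^3 + 5*l^2 + 2*l - 8) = (l - 3)*(l + 2)*(l^2 + 3*l - 4) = (l - 3)*(l + 2)*(l + 4)*(l - 1)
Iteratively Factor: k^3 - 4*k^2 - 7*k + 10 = (k - 1)*(k^2 - 3*k - 10) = (k - 5)*(k - 1)*(k + 2)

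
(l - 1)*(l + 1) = l^2 - 1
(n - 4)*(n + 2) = n^2 - 2*n - 8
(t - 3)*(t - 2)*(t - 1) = t^3 - 6*t^2 + 11*t - 6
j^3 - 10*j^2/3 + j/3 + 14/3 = (j - 7/3)*(j - 2)*(j + 1)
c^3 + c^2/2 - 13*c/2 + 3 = (c - 2)*(c - 1/2)*(c + 3)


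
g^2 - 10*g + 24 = (g - 6)*(g - 4)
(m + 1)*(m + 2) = m^2 + 3*m + 2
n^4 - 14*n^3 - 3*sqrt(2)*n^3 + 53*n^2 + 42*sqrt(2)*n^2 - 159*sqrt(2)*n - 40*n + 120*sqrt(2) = (n - 8)*(n - 5)*(n - 1)*(n - 3*sqrt(2))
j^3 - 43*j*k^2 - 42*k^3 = (j - 7*k)*(j + k)*(j + 6*k)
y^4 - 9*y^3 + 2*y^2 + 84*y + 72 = (y - 6)^2*(y + 1)*(y + 2)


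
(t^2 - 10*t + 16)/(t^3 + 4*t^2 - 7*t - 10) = (t - 8)/(t^2 + 6*t + 5)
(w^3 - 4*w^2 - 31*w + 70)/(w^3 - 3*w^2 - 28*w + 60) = (w - 7)/(w - 6)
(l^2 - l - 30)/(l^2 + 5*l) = (l - 6)/l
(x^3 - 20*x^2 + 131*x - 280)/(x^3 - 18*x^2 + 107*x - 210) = (x - 8)/(x - 6)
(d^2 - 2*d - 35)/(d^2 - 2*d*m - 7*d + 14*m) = (d + 5)/(d - 2*m)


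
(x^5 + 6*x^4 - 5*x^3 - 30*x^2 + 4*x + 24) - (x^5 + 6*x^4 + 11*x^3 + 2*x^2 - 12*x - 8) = -16*x^3 - 32*x^2 + 16*x + 32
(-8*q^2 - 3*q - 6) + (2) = -8*q^2 - 3*q - 4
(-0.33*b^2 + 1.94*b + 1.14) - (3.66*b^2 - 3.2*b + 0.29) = -3.99*b^2 + 5.14*b + 0.85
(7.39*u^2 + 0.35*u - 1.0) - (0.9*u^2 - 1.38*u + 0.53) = 6.49*u^2 + 1.73*u - 1.53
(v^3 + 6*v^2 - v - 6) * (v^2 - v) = v^5 + 5*v^4 - 7*v^3 - 5*v^2 + 6*v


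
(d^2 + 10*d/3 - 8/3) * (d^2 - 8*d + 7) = d^4 - 14*d^3/3 - 67*d^2/3 + 134*d/3 - 56/3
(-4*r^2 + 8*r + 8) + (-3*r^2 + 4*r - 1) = -7*r^2 + 12*r + 7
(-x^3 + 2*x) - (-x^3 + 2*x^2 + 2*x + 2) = -2*x^2 - 2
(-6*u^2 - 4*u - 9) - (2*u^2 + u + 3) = -8*u^2 - 5*u - 12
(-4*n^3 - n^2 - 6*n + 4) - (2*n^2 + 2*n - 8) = -4*n^3 - 3*n^2 - 8*n + 12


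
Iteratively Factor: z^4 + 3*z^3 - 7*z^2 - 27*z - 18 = (z + 3)*(z^3 - 7*z - 6) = (z + 2)*(z + 3)*(z^2 - 2*z - 3) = (z - 3)*(z + 2)*(z + 3)*(z + 1)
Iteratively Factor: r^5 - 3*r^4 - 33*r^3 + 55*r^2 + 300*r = (r - 5)*(r^4 + 2*r^3 - 23*r^2 - 60*r) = (r - 5)^2*(r^3 + 7*r^2 + 12*r) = (r - 5)^2*(r + 3)*(r^2 + 4*r) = r*(r - 5)^2*(r + 3)*(r + 4)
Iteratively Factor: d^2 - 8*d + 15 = (d - 5)*(d - 3)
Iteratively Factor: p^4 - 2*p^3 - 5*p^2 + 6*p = (p)*(p^3 - 2*p^2 - 5*p + 6) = p*(p - 1)*(p^2 - p - 6) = p*(p - 1)*(p + 2)*(p - 3)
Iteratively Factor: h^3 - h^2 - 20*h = (h)*(h^2 - h - 20) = h*(h + 4)*(h - 5)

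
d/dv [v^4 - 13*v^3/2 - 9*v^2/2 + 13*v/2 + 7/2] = 4*v^3 - 39*v^2/2 - 9*v + 13/2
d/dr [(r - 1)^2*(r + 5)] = 3*(r - 1)*(r + 3)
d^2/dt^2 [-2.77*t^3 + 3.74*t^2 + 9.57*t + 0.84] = 7.48 - 16.62*t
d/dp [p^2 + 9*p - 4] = 2*p + 9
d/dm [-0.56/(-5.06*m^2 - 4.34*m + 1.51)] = (-5.6672*m - 2.4304)/(5.06*m^2 + 4.34*m - 1.51)^2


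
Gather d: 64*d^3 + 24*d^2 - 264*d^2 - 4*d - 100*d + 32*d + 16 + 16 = 64*d^3 - 240*d^2 - 72*d + 32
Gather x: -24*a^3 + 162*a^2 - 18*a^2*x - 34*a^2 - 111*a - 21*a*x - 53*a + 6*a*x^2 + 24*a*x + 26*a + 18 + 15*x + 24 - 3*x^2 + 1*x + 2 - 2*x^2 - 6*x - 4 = -24*a^3 + 128*a^2 - 138*a + x^2*(6*a - 5) + x*(-18*a^2 + 3*a + 10) + 40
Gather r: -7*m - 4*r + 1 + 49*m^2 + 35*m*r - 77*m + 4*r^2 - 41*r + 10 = 49*m^2 - 84*m + 4*r^2 + r*(35*m - 45) + 11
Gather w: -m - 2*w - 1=-m - 2*w - 1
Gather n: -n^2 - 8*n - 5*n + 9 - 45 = -n^2 - 13*n - 36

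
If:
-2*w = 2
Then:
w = -1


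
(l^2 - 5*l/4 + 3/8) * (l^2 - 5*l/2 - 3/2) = l^4 - 15*l^3/4 + 2*l^2 + 15*l/16 - 9/16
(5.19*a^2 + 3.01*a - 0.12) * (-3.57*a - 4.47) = -18.5283*a^3 - 33.945*a^2 - 13.0263*a + 0.5364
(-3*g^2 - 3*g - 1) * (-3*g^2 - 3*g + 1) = 9*g^4 + 18*g^3 + 9*g^2 - 1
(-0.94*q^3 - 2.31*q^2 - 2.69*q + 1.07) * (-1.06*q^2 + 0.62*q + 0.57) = 0.9964*q^5 + 1.8658*q^4 + 0.8834*q^3 - 4.1187*q^2 - 0.8699*q + 0.6099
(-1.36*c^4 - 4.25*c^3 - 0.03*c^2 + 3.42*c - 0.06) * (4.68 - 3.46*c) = 4.7056*c^5 + 8.3402*c^4 - 19.7862*c^3 - 11.9736*c^2 + 16.2132*c - 0.2808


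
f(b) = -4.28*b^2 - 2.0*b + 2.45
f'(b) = -8.56*b - 2.0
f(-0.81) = 1.26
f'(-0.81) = 4.93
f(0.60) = -0.29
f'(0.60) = -7.14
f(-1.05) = -0.17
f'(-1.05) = 6.99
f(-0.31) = 2.66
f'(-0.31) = 0.65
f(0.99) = -3.72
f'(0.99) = -10.47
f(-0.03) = 2.51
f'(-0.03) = -1.74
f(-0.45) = 2.48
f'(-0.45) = 1.85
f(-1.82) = -8.09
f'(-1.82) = 13.58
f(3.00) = -42.07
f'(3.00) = -27.68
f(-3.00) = -30.07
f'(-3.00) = 23.68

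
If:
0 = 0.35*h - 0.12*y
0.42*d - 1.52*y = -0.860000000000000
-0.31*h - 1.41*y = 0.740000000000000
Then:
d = -3.81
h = -0.17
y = -0.49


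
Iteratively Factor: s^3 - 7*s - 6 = (s + 2)*(s^2 - 2*s - 3) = (s - 3)*(s + 2)*(s + 1)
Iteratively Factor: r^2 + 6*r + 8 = (r + 2)*(r + 4)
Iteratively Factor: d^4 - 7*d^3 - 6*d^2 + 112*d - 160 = (d - 5)*(d^3 - 2*d^2 - 16*d + 32) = (d - 5)*(d - 4)*(d^2 + 2*d - 8) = (d - 5)*(d - 4)*(d + 4)*(d - 2)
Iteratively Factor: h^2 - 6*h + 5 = (h - 1)*(h - 5)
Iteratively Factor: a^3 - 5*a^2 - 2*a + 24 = (a + 2)*(a^2 - 7*a + 12) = (a - 4)*(a + 2)*(a - 3)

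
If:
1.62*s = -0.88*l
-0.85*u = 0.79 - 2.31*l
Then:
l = 0.367965367965368*u + 0.341991341991342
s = -0.199882422104644*u - 0.185773074661964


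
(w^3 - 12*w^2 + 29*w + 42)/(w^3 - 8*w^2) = (w^3 - 12*w^2 + 29*w + 42)/(w^2*(w - 8))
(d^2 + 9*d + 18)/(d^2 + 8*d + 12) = (d + 3)/(d + 2)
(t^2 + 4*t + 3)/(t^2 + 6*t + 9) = (t + 1)/(t + 3)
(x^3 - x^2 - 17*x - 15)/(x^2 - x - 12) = (x^2 - 4*x - 5)/(x - 4)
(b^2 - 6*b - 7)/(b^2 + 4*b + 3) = (b - 7)/(b + 3)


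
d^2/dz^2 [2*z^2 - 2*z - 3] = 4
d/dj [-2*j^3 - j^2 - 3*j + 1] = -6*j^2 - 2*j - 3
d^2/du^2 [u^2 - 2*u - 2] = 2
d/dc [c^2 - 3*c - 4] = 2*c - 3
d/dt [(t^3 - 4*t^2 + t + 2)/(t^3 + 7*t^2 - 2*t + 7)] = (11*t^4 - 6*t^3 + 16*t^2 - 84*t + 11)/(t^6 + 14*t^5 + 45*t^4 - 14*t^3 + 102*t^2 - 28*t + 49)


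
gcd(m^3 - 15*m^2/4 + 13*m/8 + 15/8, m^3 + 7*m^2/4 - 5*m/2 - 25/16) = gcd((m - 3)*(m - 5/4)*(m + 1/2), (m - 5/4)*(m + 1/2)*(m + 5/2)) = m^2 - 3*m/4 - 5/8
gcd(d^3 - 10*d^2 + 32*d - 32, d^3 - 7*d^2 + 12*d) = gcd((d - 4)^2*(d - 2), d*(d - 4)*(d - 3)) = d - 4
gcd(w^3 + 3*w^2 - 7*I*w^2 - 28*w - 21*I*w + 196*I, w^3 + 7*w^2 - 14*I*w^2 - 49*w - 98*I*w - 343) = w^2 + w*(7 - 7*I) - 49*I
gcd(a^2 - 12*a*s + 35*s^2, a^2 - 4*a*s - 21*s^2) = -a + 7*s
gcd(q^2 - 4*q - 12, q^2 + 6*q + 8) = q + 2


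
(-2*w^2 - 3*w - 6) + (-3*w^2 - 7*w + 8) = -5*w^2 - 10*w + 2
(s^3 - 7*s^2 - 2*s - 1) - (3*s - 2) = s^3 - 7*s^2 - 5*s + 1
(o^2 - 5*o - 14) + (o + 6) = o^2 - 4*o - 8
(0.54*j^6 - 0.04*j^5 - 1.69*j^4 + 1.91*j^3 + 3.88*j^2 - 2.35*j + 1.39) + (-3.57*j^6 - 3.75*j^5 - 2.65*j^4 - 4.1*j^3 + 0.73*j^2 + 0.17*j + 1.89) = -3.03*j^6 - 3.79*j^5 - 4.34*j^4 - 2.19*j^3 + 4.61*j^2 - 2.18*j + 3.28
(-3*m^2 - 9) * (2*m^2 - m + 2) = -6*m^4 + 3*m^3 - 24*m^2 + 9*m - 18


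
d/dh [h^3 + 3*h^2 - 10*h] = 3*h^2 + 6*h - 10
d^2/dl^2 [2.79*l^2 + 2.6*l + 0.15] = 5.58000000000000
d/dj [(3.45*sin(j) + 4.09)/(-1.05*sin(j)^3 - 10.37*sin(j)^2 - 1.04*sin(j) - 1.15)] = (7.245*sin(j)^3 + 48.66*sin(j)^2 + 84.8266*sin(j) + 0.2861)*cos(j)/(1.1025*sin(j)^6 + 21.777*sin(j)^5 + 109.7209*sin(j)^4 + 23.9846*sin(j)^3 + 24.9326*sin(j)^2 + 2.392*sin(j) + 1.3225)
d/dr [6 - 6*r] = -6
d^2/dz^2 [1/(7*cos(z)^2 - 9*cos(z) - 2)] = (196*sin(z)^4 - 235*sin(z)^2 + 873*cos(z)/4 - 189*cos(3*z)/4 - 151)/(7*sin(z)^2 + 9*cos(z) - 5)^3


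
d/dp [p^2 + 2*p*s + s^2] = 2*p + 2*s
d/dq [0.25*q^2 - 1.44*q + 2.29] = 0.5*q - 1.44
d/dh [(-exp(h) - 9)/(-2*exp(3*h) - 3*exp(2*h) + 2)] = (-6*(exp(h) + 1)*(exp(h) + 9)*exp(h) + 2*exp(3*h) + 3*exp(2*h) - 2)*exp(h)/(2*exp(3*h) + 3*exp(2*h) - 2)^2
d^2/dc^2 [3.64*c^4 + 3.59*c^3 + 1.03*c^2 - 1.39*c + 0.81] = 43.68*c^2 + 21.54*c + 2.06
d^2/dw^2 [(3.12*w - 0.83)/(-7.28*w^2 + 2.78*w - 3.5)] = (-(3.12*w - 0.83)*(14.56*w - 2.78)*(29.12*w - 5.56) + (136.2816*w - 29.432)*(7.28*w^2 - 2.78*w + 3.5))/(7.28*w^2 - 2.78*w + 3.5)^3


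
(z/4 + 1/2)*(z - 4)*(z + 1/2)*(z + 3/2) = z^4/4 - 45*z^2/16 - 35*z/8 - 3/2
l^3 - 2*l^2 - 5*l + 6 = (l - 3)*(l - 1)*(l + 2)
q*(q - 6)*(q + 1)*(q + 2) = q^4 - 3*q^3 - 16*q^2 - 12*q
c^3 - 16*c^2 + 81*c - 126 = (c - 7)*(c - 6)*(c - 3)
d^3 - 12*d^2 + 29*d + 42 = (d - 7)*(d - 6)*(d + 1)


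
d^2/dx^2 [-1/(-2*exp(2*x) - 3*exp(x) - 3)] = (2*(4*exp(x) + 3)^2*exp(x) - (8*exp(x) + 3)*(2*exp(2*x) + 3*exp(x) + 3))*exp(x)/(2*exp(2*x) + 3*exp(x) + 3)^3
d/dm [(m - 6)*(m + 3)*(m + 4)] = 3*m^2 + 2*m - 30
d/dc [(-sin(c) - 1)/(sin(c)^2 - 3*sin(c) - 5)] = (sin(c)^2 + 2*sin(c) + 2)*cos(c)/(sin(c)^2 - 3*sin(c) - 5)^2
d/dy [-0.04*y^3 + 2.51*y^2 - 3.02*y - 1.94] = -0.12*y^2 + 5.02*y - 3.02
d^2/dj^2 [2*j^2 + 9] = 4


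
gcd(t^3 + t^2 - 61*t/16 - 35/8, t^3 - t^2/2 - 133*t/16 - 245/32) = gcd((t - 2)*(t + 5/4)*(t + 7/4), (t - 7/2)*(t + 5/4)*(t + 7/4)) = t^2 + 3*t + 35/16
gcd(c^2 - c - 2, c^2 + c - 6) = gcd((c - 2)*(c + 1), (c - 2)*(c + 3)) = c - 2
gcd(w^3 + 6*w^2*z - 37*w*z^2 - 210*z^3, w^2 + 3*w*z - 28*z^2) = w + 7*z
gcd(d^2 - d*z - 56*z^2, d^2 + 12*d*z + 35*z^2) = d + 7*z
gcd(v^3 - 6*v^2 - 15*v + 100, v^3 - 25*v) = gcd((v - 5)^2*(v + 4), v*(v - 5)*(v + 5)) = v - 5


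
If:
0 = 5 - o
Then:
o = 5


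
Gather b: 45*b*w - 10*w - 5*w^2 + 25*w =45*b*w - 5*w^2 + 15*w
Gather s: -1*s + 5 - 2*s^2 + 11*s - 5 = -2*s^2 + 10*s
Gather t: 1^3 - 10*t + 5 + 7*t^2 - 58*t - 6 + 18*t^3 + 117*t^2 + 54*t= 18*t^3 + 124*t^2 - 14*t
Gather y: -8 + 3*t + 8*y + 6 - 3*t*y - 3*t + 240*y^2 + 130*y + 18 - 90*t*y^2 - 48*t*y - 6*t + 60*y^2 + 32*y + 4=-6*t + y^2*(300 - 90*t) + y*(170 - 51*t) + 20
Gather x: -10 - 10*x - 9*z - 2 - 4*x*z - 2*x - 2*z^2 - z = x*(-4*z - 12) - 2*z^2 - 10*z - 12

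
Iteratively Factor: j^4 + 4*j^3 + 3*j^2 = (j)*(j^3 + 4*j^2 + 3*j) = j^2*(j^2 + 4*j + 3) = j^2*(j + 1)*(j + 3)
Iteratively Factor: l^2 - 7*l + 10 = (l - 2)*(l - 5)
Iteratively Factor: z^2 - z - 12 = (z - 4)*(z + 3)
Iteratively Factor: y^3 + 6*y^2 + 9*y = (y + 3)*(y^2 + 3*y) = (y + 3)^2*(y)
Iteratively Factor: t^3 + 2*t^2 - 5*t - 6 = (t + 1)*(t^2 + t - 6) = (t + 1)*(t + 3)*(t - 2)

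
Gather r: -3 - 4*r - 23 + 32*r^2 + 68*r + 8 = 32*r^2 + 64*r - 18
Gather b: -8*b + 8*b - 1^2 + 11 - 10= 0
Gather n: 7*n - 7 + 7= 7*n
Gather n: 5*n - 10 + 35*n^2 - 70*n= 35*n^2 - 65*n - 10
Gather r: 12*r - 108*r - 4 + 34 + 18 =48 - 96*r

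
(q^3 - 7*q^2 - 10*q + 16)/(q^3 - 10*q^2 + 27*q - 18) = (q^2 - 6*q - 16)/(q^2 - 9*q + 18)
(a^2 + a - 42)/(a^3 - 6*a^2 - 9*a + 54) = (a + 7)/(a^2 - 9)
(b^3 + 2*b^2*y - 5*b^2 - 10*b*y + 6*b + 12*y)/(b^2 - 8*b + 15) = (b^2 + 2*b*y - 2*b - 4*y)/(b - 5)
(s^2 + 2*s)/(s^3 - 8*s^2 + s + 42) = s/(s^2 - 10*s + 21)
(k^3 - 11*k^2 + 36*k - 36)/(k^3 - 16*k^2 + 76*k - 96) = (k - 3)/(k - 8)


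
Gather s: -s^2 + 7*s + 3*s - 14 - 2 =-s^2 + 10*s - 16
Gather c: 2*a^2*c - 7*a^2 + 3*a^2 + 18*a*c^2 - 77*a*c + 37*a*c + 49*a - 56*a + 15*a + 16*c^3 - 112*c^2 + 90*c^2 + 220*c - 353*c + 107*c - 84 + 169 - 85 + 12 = -4*a^2 + 8*a + 16*c^3 + c^2*(18*a - 22) + c*(2*a^2 - 40*a - 26) + 12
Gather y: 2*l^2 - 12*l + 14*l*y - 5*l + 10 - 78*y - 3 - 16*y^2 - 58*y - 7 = 2*l^2 - 17*l - 16*y^2 + y*(14*l - 136)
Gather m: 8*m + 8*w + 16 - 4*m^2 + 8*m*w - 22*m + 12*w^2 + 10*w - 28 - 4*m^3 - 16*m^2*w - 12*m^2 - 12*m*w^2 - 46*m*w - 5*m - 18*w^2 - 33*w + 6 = -4*m^3 + m^2*(-16*w - 16) + m*(-12*w^2 - 38*w - 19) - 6*w^2 - 15*w - 6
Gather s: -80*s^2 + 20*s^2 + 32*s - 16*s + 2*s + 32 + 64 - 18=-60*s^2 + 18*s + 78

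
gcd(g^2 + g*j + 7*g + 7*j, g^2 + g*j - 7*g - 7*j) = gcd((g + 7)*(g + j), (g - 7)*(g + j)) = g + j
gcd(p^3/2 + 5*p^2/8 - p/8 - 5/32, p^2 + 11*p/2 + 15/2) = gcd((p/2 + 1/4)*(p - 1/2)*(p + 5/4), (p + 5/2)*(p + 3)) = 1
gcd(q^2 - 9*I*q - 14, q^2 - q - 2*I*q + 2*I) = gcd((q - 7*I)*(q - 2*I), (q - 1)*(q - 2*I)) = q - 2*I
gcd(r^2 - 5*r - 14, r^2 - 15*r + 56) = r - 7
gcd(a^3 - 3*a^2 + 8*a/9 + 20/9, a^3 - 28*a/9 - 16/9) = a^2 - 4*a/3 - 4/3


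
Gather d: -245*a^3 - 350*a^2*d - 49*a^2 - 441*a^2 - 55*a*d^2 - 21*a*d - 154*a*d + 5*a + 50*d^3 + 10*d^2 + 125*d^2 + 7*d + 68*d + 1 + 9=-245*a^3 - 490*a^2 + 5*a + 50*d^3 + d^2*(135 - 55*a) + d*(-350*a^2 - 175*a + 75) + 10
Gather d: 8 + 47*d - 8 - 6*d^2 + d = -6*d^2 + 48*d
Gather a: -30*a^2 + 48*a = -30*a^2 + 48*a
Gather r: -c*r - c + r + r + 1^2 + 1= -c + r*(2 - c) + 2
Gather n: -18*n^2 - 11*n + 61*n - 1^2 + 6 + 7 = -18*n^2 + 50*n + 12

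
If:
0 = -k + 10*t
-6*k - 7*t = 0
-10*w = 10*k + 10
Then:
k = 0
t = 0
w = -1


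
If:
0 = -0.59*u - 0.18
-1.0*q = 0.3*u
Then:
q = 0.09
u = -0.31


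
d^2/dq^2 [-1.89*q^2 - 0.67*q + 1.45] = -3.78000000000000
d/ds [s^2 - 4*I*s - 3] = 2*s - 4*I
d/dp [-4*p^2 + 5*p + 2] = 5 - 8*p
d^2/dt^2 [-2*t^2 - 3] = -4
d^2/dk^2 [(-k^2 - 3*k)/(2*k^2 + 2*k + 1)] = 2*(-8*k^3 + 6*k^2 + 18*k + 5)/(8*k^6 + 24*k^5 + 36*k^4 + 32*k^3 + 18*k^2 + 6*k + 1)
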